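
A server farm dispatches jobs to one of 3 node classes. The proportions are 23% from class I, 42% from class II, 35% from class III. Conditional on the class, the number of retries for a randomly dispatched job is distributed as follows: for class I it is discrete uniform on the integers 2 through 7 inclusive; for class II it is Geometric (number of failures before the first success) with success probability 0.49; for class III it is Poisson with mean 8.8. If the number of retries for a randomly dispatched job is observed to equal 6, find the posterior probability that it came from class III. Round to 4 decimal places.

0.4478

Likelihoods P(X=6 | ·): I: 0.166667; II: 0.00862218; III: 0.0972237.
Posterior ∝ prior × likelihood. Numerator for III: 0.35·0.0972237 = 0.0340283.
Normalizing constant: 0.23·0.166667 + 0.42·0.00862218 + 0.35·0.0972237 = 0.0759829.
P(III | observation) = 0.0340283 / 0.0759829 = 0.447841.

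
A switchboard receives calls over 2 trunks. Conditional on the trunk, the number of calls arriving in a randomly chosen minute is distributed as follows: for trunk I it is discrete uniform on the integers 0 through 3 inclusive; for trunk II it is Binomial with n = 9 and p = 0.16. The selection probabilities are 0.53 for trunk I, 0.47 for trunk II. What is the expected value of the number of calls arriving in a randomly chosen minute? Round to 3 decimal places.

Component means — I: 1.5; II: 1.44.
E[X] = 0.53·1.5 + 0.47·1.44 = 1.4718.

1.472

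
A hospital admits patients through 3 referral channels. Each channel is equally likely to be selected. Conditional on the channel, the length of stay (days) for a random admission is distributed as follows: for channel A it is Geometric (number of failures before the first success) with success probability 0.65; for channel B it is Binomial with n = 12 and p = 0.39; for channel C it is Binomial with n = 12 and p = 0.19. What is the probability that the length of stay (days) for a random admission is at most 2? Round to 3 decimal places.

0.549

Conditional on each channel, P(X ≤ 2): A: 0.957125; B: 0.0946285; C: 0.593963.
By total probability, P(X ≤ 2) = 0.333333·0.957125 + 0.333333·0.0946285 + 0.333333·0.593963 = 0.548572.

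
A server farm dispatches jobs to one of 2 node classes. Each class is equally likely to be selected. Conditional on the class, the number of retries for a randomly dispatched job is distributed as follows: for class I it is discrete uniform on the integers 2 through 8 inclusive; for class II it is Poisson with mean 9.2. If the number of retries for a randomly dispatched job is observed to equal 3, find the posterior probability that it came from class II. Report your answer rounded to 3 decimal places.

0.084

Likelihoods P(X=3 | ·): I: 0.142857; II: 0.013113.
Posterior ∝ prior × likelihood. Numerator for II: 0.5·0.013113 = 0.00655651.
Normalizing constant: 0.5·0.142857 + 0.5·0.013113 = 0.0779851.
P(II | observation) = 0.00655651 / 0.0779851 = 0.0840739.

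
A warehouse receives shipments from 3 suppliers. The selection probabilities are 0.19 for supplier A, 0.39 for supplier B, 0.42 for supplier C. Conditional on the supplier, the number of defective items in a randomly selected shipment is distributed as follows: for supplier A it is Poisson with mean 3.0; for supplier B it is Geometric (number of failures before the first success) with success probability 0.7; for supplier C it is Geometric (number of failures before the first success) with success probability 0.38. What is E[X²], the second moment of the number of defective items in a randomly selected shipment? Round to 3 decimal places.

For each component E[X²] = Var + (mean)², giving A: 12; B: 0.795918; C: 6.95568.
Overall E[X²] = 0.19·12 + 0.39·0.795918 + 0.42·6.95568 = 5.51179.

5.512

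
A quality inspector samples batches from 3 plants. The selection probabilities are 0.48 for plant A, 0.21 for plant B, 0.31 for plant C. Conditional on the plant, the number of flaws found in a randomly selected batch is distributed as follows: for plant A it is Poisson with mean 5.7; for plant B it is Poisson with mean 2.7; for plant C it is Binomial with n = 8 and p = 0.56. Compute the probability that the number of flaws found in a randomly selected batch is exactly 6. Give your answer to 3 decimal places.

Conditional on each plant, P(X = 6): A: 0.159382; B: 0.0361622; C: 0.167183.
By total probability, P(X = 6) = 0.48·0.159382 + 0.21·0.0361622 + 0.31·0.167183 = 0.135924.

0.136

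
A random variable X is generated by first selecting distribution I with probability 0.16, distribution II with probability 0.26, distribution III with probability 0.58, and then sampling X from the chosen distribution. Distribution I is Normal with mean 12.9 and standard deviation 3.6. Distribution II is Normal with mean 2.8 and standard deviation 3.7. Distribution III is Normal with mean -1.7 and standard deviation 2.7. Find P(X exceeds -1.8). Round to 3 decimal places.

Conditional on each component, P(X > -1.8): I: 0.999978; II: 0.893111; III: 0.514772.
By total probability, P(X > -1.8) = 0.16·0.999978 + 0.26·0.893111 + 0.58·0.514772 = 0.690773.

0.691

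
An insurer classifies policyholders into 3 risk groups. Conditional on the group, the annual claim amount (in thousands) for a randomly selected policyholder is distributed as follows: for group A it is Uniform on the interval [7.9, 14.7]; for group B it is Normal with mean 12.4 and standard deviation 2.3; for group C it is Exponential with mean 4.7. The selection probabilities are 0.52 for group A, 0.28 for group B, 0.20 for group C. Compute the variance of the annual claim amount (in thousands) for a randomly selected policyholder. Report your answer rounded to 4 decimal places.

15.9296

Per component, A: μ=11.3, E[X²]=131.543; B: μ=12.4, E[X²]=159.05; C: μ=4.7, E[X²]=44.18.
E[X] = 0.52·11.3 + 0.28·12.4 + 0.2·4.7 = 10.288.
E[X²] = 0.52·131.543 + 0.28·159.05 + 0.2·44.18 = 121.773.
Var(X) = E[X²] − (E[X])² = 121.773 − 105.843 = 15.9296.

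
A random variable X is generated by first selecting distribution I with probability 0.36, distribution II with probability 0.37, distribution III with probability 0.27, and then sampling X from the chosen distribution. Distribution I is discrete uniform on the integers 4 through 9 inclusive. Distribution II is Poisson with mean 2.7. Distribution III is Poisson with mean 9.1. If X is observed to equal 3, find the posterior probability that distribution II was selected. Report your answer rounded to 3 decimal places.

Likelihoods P(X=3 | ·): I: 0; II: 0.220468; III: 0.0140247.
Posterior ∝ prior × likelihood. Numerator for II: 0.37·0.220468 = 0.081573.
Normalizing constant: 0.36·0 + 0.37·0.220468 + 0.27·0.0140247 = 0.0853597.
P(II | observation) = 0.081573 / 0.0853597 = 0.955639.

0.956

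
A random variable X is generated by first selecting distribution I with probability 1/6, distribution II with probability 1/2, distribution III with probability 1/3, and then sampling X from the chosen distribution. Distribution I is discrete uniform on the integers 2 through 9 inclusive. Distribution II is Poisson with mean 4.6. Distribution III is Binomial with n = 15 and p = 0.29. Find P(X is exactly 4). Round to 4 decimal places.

Conditional on each component, P(X = 4): I: 0.125; II: 0.187528; III: 0.223134.
By total probability, P(X = 4) = 0.166667·0.125 + 0.5·0.187528 + 0.333333·0.223134 = 0.188975.

0.1890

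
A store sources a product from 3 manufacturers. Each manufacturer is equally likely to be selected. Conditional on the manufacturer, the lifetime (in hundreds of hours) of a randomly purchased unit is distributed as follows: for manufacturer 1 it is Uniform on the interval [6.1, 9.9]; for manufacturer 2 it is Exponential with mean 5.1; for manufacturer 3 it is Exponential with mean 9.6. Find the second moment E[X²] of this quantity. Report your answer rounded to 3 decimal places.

For each component E[X²] = Var + (mean)², giving 1: 65.2033; 2: 52.02; 3: 184.32.
Overall E[X²] = 0.333333·65.2033 + 0.333333·52.02 + 0.333333·184.32 = 100.514.

100.514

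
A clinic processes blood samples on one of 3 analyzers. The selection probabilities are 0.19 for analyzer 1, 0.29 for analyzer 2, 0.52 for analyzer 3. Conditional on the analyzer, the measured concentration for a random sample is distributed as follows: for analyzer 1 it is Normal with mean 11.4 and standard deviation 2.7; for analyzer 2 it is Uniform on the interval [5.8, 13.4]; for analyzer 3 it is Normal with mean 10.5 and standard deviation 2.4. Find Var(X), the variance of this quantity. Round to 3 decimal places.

6.157

Per component, 1: μ=11.4, E[X²]=137.25; 2: μ=9.6, E[X²]=96.9733; 3: μ=10.5, E[X²]=116.01.
E[X] = 0.19·11.4 + 0.29·9.6 + 0.52·10.5 = 10.41.
E[X²] = 0.19·137.25 + 0.29·96.9733 + 0.52·116.01 = 114.525.
Var(X) = E[X²] − (E[X])² = 114.525 − 108.368 = 6.15687.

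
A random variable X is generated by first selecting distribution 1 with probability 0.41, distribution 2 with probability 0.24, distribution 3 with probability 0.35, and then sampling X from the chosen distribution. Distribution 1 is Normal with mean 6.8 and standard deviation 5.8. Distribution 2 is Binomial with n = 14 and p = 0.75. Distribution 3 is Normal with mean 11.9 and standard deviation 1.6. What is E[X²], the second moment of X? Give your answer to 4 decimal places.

110.3003

For each component E[X²] = Var + (mean)², giving 1: 79.88; 2: 112.875; 3: 144.17.
Overall E[X²] = 0.41·79.88 + 0.24·112.875 + 0.35·144.17 = 110.3.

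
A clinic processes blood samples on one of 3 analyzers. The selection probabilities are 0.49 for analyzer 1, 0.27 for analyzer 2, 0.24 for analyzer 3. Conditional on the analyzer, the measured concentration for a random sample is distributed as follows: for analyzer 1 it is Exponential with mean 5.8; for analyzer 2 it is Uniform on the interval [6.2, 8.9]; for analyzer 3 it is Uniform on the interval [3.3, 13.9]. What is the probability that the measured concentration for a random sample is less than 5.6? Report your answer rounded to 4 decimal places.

0.3555

Conditional on each analyzer, P(X < 5.6): 1: 0.619214; 2: 0; 3: 0.216981.
By total probability, P(X < 5.6) = 0.49·0.619214 + 0.27·0 + 0.24·0.216981 = 0.35549.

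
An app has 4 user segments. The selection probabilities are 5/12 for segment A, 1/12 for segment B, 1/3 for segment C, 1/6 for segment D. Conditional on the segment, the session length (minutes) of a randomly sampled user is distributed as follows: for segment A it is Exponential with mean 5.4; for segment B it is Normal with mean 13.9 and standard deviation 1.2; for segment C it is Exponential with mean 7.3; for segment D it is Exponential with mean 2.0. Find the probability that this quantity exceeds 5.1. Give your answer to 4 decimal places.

0.4241

Conditional on each segment, P(X > 5.1): A: 0.388896; B: 1; C: 0.497266; D: 0.0780817.
By total probability, P(X > 5.1) = 0.416667·0.388896 + 0.0833333·1 + 0.333333·0.497266 + 0.166667·0.0780817 = 0.424142.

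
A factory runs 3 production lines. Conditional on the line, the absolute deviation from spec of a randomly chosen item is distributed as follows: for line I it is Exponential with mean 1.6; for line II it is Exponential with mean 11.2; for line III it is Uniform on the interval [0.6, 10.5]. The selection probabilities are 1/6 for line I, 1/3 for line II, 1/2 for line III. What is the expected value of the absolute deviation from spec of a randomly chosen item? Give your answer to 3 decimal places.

6.775

Component means — I: 1.6; II: 11.2; III: 5.55.
E[X] = 0.166667·1.6 + 0.333333·11.2 + 0.5·5.55 = 6.775.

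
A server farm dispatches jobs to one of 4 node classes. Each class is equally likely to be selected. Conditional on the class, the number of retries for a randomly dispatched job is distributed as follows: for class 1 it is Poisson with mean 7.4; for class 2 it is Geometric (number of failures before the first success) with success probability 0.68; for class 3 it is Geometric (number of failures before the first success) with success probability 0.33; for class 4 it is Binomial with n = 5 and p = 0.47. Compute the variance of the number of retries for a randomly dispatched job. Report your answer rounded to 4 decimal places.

Per component, 1: μ=7.4, E[X²]=62.16; 2: μ=0.470588, E[X²]=0.913495; 3: μ=2.0303, E[X²]=10.2746; 4: μ=2.35, E[X²]=6.768.
E[X] = 0.25·7.4 + 0.25·0.470588 + 0.25·2.0303 + 0.25·2.35 = 3.06272.
E[X²] = 0.25·62.16 + 0.25·0.913495 + 0.25·10.2746 + 0.25·6.768 = 20.029.
Var(X) = E[X²] − (E[X])² = 20.029 − 9.38027 = 10.6487.

10.6487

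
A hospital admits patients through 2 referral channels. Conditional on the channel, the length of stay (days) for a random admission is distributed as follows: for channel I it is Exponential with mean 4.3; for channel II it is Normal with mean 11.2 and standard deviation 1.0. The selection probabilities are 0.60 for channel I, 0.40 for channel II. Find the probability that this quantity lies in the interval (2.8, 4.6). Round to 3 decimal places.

0.107

Conditional on each channel, P(2.8 < X < 4.6): I: 0.178351; II: 2.05579e-11.
By total probability, P(2.8 < X < 4.6) = 0.6·0.178351 + 0.4·2.05579e-11 = 0.10701.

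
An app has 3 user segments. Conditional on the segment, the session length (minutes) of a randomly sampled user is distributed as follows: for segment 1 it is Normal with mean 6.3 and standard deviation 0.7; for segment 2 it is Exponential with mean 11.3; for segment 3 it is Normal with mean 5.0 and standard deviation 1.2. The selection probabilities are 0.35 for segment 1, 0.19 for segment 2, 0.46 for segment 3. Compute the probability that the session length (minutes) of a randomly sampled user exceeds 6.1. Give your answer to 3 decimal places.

0.408

Conditional on each segment, P(X > 6.1): 1: 0.612452; 2: 0.582851; 3: 0.179659.
By total probability, P(X > 6.1) = 0.35·0.612452 + 0.19·0.582851 + 0.46·0.179659 = 0.407743.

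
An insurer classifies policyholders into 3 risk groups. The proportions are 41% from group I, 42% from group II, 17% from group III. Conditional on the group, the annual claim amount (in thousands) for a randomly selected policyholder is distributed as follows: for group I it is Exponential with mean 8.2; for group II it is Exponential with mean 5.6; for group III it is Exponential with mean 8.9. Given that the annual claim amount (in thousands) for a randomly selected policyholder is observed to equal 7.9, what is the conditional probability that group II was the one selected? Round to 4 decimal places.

Likelihoods f(7.9 | ·): I: 0.0465351; II: 0.0435659; III: 0.0462501.
Posterior ∝ prior × likelihood. Numerator for II: 0.42·0.0435659 = 0.0182977.
Normalizing constant: 0.41·0.0465351 + 0.42·0.0435659 + 0.17·0.0462501 = 0.0452396.
P(II | observation) = 0.0182977 / 0.0452396 = 0.404462.

0.4045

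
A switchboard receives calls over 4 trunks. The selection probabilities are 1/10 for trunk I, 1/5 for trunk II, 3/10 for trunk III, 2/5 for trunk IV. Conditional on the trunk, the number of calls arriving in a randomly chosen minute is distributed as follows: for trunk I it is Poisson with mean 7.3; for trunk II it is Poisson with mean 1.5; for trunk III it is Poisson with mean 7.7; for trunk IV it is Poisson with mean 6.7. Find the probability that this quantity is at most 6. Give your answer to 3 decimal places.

Conditional on each trunk, P(X ≤ 6): I: 0.406032; II: 0.999074; III: 0.351369; IV: 0.495297.
By total probability, P(X ≤ 6) = 0.1·0.406032 + 0.2·0.999074 + 0.3·0.351369 + 0.4·0.495297 = 0.543948.

0.544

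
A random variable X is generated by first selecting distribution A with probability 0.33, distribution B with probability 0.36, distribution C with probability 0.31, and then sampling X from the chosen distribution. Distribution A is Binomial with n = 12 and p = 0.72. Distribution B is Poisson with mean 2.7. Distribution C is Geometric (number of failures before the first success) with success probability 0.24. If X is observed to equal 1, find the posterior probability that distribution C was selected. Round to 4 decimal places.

Likelihoods P(X=1 | ·): A: 7.16559e-06; B: 0.181455; C: 0.1824.
Posterior ∝ prior × likelihood. Numerator for C: 0.31·0.1824 = 0.056544.
Normalizing constant: 0.33·7.16559e-06 + 0.36·0.181455 + 0.31·0.1824 = 0.12187.
P(C | observation) = 0.056544 / 0.12187 = 0.463969.

0.4640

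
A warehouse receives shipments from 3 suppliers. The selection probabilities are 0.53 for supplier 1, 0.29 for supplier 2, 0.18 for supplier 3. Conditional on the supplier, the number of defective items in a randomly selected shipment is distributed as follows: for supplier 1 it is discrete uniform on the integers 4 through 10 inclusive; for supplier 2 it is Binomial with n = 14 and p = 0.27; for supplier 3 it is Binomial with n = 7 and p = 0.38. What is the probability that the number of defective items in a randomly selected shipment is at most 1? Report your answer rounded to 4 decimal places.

Conditional on each supplier, P(X ≤ 1): 1: 0; 2: 0.0754004; 3: 0.186305.
By total probability, P(X ≤ 1) = 0.53·0 + 0.29·0.0754004 + 0.18·0.186305 = 0.055401.

0.0554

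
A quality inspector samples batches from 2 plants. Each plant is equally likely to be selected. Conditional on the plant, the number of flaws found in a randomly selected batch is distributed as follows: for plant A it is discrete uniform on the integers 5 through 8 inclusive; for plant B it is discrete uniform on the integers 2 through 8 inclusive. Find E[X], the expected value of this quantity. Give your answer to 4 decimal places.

5.7500

Component means — A: 6.5; B: 5.
E[X] = 0.5·6.5 + 0.5·5 = 5.75.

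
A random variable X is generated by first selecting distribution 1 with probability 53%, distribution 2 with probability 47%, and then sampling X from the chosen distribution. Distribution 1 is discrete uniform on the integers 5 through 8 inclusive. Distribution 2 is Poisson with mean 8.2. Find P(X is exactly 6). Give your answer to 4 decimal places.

Conditional on each component, P(X = 6): 1: 0.25; 2: 0.115967.
By total probability, P(X = 6) = 0.53·0.25 + 0.47·0.115967 = 0.187005.

0.1870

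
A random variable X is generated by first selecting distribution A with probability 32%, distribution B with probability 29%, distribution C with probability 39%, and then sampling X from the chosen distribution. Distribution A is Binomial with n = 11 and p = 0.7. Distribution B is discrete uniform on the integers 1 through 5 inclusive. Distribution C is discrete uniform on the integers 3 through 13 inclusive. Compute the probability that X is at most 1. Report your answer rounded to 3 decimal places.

Conditional on each component, P(X ≤ 1): A: 4.72392e-05; B: 0.2; C: 0.
By total probability, P(X ≤ 1) = 0.32·4.72392e-05 + 0.29·0.2 + 0.39·0 = 0.0580151.

0.058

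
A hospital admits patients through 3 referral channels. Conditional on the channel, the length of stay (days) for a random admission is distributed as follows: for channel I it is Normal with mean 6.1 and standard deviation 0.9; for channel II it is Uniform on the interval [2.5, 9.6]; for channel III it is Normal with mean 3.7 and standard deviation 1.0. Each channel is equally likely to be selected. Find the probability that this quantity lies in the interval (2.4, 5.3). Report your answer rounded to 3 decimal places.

Conditional on each channel, P(2.4 < X < 5.3): I: 0.187012; II: 0.394366; III: 0.8484.
By total probability, P(2.4 < X < 5.3) = 0.333333·0.187012 + 0.333333·0.394366 + 0.333333·0.8484 = 0.476593.

0.477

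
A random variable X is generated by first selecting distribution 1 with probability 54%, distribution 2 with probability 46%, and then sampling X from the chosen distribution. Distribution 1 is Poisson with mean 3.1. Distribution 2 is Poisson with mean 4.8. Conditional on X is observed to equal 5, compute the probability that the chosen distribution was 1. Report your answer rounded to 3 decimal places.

Likelihoods P(X=5 | ·): 1: 0.107477; 2: 0.174748.
Posterior ∝ prior × likelihood. Numerator for 1: 0.54·0.107477 = 0.0580374.
Normalizing constant: 0.54·0.107477 + 0.46·0.174748 = 0.138421.
P(1 | observation) = 0.0580374 / 0.138421 = 0.419281.

0.419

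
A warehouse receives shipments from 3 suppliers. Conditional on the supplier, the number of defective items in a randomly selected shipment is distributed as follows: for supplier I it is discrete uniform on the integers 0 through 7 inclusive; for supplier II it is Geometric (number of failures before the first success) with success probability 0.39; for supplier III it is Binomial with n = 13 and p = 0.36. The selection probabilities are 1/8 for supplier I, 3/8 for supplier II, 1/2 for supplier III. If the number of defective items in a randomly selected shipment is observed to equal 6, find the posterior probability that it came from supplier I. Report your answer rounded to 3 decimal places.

Likelihoods P(X=6 | ·): I: 0.125; II: 0.0200929; III: 0.164283.
Posterior ∝ prior × likelihood. Numerator for I: 0.125·0.125 = 0.015625.
Normalizing constant: 0.125·0.125 + 0.375·0.0200929 + 0.5·0.164283 = 0.105301.
P(I | observation) = 0.015625 / 0.105301 = 0.148384.

0.148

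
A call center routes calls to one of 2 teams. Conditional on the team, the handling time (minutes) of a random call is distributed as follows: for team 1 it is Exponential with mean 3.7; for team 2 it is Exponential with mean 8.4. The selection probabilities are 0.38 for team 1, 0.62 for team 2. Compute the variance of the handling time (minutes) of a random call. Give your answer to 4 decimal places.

54.1538

Per component, 1: μ=3.7, E[X²]=27.38; 2: μ=8.4, E[X²]=141.12.
E[X] = 0.38·3.7 + 0.62·8.4 = 6.614.
E[X²] = 0.38·27.38 + 0.62·141.12 = 97.8988.
Var(X) = E[X²] − (E[X])² = 97.8988 − 43.745 = 54.1538.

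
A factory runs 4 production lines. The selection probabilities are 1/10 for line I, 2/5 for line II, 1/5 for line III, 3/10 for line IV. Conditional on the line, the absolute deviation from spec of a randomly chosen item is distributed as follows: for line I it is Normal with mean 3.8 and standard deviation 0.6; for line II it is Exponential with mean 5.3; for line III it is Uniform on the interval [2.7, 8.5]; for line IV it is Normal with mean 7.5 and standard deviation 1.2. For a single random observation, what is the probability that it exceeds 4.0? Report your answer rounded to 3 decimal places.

Conditional on each line, P(X > 4.0): I: 0.369441; II: 0.470144; III: 0.775862; IV: 0.998231.
By total probability, P(X > 4.0) = 0.1·0.369441 + 0.4·0.470144 + 0.2·0.775862 + 0.3·0.998231 = 0.679643.

0.680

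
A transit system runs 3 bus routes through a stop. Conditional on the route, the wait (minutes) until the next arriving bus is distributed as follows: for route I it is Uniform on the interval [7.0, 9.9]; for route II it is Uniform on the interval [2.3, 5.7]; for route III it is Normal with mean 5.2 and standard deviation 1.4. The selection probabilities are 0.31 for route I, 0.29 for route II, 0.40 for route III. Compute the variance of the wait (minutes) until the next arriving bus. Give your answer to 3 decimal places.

Per component, I: μ=8.45, E[X²]=72.1033; II: μ=4, E[X²]=16.9633; III: μ=5.2, E[X²]=29.
E[X] = 0.31·8.45 + 0.29·4 + 0.4·5.2 = 5.8595.
E[X²] = 0.31·72.1033 + 0.29·16.9633 + 0.4·29 = 38.8714.
Var(X) = E[X²] − (E[X])² = 38.8714 − 34.3337 = 4.53766.

4.538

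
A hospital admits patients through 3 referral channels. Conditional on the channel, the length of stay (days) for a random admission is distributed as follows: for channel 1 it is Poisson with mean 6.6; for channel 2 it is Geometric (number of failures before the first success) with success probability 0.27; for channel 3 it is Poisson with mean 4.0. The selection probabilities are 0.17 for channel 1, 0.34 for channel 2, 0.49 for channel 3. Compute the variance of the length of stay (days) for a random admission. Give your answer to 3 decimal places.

Per component, 1: μ=6.6, E[X²]=50.16; 2: μ=2.7037, E[X²]=17.3237; 3: μ=4, E[X²]=20.
E[X] = 0.17·6.6 + 0.34·2.7037 + 0.49·4 = 4.00126.
E[X²] = 0.17·50.16 + 0.34·17.3237 + 0.49·20 = 24.2173.
Var(X) = E[X²] − (E[X])² = 24.2173 − 16.0101 = 8.20719.

8.207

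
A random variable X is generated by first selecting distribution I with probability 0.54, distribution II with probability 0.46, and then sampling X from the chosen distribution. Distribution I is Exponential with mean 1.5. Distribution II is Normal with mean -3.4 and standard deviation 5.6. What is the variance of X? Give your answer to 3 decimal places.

Per component, I: μ=1.5, E[X²]=4.5; II: μ=-3.4, E[X²]=42.92.
E[X] = 0.54·1.5 + 0.46·-3.4 = -0.754.
E[X²] = 0.54·4.5 + 0.46·42.92 = 22.1732.
Var(X) = E[X²] − (E[X])² = 22.1732 − 0.568516 = 21.6047.

21.605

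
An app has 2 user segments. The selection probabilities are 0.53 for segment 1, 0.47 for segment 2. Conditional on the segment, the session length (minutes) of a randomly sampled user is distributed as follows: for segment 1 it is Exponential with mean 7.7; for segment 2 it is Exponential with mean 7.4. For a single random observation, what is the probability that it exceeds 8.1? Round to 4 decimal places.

0.3424

Conditional on each segment, P(X > 8.1): 1: 0.349257; 2: 0.334675.
By total probability, P(X > 8.1) = 0.53·0.349257 + 0.47·0.334675 = 0.342403.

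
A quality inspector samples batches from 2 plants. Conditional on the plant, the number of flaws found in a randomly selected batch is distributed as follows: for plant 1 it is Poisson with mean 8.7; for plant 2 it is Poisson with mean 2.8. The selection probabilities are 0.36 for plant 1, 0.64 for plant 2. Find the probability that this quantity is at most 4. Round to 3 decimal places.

Conditional on each plant, P(X ≤ 4): 1: 0.0659685; 2: 0.847676.
By total probability, P(X ≤ 4) = 0.36·0.0659685 + 0.64·0.847676 = 0.566261.

0.566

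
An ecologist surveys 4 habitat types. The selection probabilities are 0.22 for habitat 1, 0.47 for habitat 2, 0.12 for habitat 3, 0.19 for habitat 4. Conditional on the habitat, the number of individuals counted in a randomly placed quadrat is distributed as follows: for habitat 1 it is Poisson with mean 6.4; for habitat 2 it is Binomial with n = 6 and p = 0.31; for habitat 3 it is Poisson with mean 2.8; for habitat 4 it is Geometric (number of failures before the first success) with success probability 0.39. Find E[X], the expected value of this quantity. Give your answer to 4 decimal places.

2.9154

Component means — 1: 6.4; 2: 1.86; 3: 2.8; 4: 1.5641.
E[X] = 0.22·6.4 + 0.47·1.86 + 0.12·2.8 + 0.19·1.5641 = 2.91538.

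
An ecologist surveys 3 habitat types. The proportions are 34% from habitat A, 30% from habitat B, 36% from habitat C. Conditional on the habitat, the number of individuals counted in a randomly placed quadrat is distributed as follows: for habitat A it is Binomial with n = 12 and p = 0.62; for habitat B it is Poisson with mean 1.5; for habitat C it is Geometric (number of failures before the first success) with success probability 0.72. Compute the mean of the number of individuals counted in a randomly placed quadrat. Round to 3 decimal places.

Component means — A: 7.44; B: 1.5; C: 0.388889.
E[X] = 0.34·7.44 + 0.3·1.5 + 0.36·0.388889 = 3.1196.

3.120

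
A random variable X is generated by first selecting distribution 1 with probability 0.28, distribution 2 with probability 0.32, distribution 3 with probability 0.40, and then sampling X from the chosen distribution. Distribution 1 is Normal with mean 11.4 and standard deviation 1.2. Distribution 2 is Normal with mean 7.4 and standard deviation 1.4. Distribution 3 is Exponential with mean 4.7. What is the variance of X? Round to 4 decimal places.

Per component, 1: μ=11.4, E[X²]=131.4; 2: μ=7.4, E[X²]=56.72; 3: μ=4.7, E[X²]=44.18.
E[X] = 0.28·11.4 + 0.32·7.4 + 0.4·4.7 = 7.44.
E[X²] = 0.28·131.4 + 0.32·56.72 + 0.4·44.18 = 72.6144.
Var(X) = E[X²] − (E[X])² = 72.6144 − 55.3536 = 17.2608.

17.2608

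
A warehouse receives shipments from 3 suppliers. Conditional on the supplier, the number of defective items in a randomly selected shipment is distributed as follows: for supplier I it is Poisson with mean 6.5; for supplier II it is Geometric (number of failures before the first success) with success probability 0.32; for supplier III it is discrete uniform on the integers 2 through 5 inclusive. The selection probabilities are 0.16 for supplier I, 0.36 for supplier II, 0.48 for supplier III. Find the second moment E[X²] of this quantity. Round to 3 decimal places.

For each component E[X²] = Var + (mean)², giving I: 48.75; II: 11.1562; III: 13.5.
Overall E[X²] = 0.16·48.75 + 0.36·11.1562 + 0.48·13.5 = 18.2962.

18.296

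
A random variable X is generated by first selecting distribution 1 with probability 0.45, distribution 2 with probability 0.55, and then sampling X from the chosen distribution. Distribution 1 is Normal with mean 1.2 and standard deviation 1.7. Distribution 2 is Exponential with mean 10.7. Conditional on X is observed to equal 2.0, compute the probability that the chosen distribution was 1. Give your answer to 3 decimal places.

0.689

Likelihoods f(2.0 | ·): 1: 0.210074; 2: 0.0775246.
Posterior ∝ prior × likelihood. Numerator for 1: 0.45·0.210074 = 0.0945335.
Normalizing constant: 0.45·0.210074 + 0.55·0.0775246 = 0.137172.
P(1 | observation) = 0.0945335 / 0.137172 = 0.68916.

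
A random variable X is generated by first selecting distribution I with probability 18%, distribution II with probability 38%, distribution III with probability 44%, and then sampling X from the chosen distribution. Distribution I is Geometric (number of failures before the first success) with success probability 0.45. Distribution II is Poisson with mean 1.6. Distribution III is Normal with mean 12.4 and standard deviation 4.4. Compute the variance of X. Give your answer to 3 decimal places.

39.023

Per component, I: μ=1.22222, E[X²]=4.20988; II: μ=1.6, E[X²]=4.16; III: μ=12.4, E[X²]=173.12.
E[X] = 0.18·1.22222 + 0.38·1.6 + 0.44·12.4 = 6.284.
E[X²] = 0.18·4.20988 + 0.38·4.16 + 0.44·173.12 = 78.5114.
Var(X) = E[X²] − (E[X])² = 78.5114 − 39.4887 = 39.0227.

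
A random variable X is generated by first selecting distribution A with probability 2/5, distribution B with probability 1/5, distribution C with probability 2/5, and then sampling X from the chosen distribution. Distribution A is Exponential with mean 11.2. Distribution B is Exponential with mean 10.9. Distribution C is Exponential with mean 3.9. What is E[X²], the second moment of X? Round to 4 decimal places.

160.0440

For each component E[X²] = Var + (mean)², giving A: 250.88; B: 237.62; C: 30.42.
Overall E[X²] = 0.4·250.88 + 0.2·237.62 + 0.4·30.42 = 160.044.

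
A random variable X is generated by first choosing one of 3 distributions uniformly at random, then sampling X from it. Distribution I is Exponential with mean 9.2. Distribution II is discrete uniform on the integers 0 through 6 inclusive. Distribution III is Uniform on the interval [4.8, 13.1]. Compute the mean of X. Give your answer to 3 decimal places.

Component means — I: 9.2; II: 3; III: 8.95.
E[X] = 0.333333·9.2 + 0.333333·3 + 0.333333·8.95 = 7.05.

7.050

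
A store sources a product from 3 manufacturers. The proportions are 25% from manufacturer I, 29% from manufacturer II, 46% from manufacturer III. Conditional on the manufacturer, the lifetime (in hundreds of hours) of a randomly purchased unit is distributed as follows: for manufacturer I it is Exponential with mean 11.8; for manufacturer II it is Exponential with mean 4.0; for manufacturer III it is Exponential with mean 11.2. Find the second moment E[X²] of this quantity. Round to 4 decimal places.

194.3048

For each component E[X²] = Var + (mean)², giving I: 278.48; II: 32; III: 250.88.
Overall E[X²] = 0.25·278.48 + 0.29·32 + 0.46·250.88 = 194.305.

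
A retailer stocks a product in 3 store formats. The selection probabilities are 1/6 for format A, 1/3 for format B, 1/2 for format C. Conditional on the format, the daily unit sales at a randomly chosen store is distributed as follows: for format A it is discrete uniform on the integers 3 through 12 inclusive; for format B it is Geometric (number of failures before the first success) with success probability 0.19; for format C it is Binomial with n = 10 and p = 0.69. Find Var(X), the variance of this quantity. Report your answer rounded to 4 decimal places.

Per component, A: μ=7.5, E[X²]=64.5; B: μ=4.26316, E[X²]=40.6122; C: μ=6.9, E[X²]=49.749.
E[X] = 0.166667·7.5 + 0.333333·4.26316 + 0.5·6.9 = 6.12105.
E[X²] = 0.166667·64.5 + 0.333333·40.6122 + 0.5·49.749 = 49.1619.
Var(X) = E[X²] − (E[X])² = 49.1619 − 37.4673 = 11.6946.

11.6946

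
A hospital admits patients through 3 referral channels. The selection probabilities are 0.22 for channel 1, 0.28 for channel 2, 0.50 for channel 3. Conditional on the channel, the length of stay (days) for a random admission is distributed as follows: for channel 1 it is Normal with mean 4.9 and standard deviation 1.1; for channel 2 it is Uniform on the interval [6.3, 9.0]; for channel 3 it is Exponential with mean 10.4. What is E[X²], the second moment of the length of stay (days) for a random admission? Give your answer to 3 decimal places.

130.265

For each component E[X²] = Var + (mean)², giving 1: 25.22; 2: 59.13; 3: 216.32.
Overall E[X²] = 0.22·25.22 + 0.28·59.13 + 0.5·216.32 = 130.265.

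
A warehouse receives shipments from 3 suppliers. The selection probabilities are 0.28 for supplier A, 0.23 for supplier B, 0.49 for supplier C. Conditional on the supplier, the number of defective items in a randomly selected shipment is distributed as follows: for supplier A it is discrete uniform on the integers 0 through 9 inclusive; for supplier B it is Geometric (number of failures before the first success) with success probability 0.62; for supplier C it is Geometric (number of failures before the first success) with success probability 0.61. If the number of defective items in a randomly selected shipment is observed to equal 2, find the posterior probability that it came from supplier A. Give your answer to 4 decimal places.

0.2977

Likelihoods P(X=2 | ·): A: 0.1; B: 0.089528; C: 0.092781.
Posterior ∝ prior × likelihood. Numerator for A: 0.28·0.1 = 0.028.
Normalizing constant: 0.28·0.1 + 0.23·0.089528 + 0.49·0.092781 = 0.0940541.
P(A | observation) = 0.028 / 0.0940541 = 0.297701.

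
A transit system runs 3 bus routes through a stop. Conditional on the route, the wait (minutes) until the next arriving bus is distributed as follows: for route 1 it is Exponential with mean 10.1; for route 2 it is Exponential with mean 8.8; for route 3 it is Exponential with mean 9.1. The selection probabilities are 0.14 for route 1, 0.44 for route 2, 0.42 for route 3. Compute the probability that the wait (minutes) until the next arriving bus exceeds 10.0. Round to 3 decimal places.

0.333

Conditional on each route, P(X > 10.0): 1: 0.37154; 2: 0.320984; 3: 0.333237.
By total probability, P(X > 10.0) = 0.14·0.37154 + 0.44·0.320984 + 0.42·0.333237 = 0.333208.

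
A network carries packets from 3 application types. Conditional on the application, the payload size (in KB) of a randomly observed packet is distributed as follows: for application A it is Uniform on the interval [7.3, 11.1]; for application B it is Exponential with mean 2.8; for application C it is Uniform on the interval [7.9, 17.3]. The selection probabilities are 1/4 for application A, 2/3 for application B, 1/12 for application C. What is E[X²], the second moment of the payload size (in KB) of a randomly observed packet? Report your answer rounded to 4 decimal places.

For each component E[X²] = Var + (mean)², giving A: 85.8433; B: 15.68; C: 166.123.
Overall E[X²] = 0.25·85.8433 + 0.666667·15.68 + 0.0833333·166.123 = 45.7578.

45.7578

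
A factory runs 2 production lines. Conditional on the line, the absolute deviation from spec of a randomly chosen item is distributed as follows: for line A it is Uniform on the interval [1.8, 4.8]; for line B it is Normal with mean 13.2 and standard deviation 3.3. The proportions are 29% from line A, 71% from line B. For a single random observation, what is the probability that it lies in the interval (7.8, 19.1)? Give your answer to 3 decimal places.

Conditional on each line, P(7.8 < X < 19.1): A: 0; B: 0.91222.
By total probability, P(7.8 < X < 19.1) = 0.29·0 + 0.71·0.91222 = 0.647677.

0.648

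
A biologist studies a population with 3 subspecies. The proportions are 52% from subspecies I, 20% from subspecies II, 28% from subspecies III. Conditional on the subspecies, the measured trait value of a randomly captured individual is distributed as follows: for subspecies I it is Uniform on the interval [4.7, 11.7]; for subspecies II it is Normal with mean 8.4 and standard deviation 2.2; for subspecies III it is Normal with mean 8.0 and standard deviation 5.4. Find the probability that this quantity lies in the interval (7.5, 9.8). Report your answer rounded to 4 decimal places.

Conditional on each subspecies, P(7.5 < X < 9.8): I: 0.328571; II: 0.396494; III: 0.167445.
By total probability, P(7.5 < X < 9.8) = 0.52·0.328571 + 0.2·0.396494 + 0.28·0.167445 = 0.297041.

0.2970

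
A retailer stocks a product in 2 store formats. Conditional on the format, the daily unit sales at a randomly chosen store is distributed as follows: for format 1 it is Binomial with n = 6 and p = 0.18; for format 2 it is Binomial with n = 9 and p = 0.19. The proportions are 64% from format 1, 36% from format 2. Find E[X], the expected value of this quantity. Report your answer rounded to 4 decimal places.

Component means — 1: 1.08; 2: 1.71.
E[X] = 0.64·1.08 + 0.36·1.71 = 1.3068.

1.3068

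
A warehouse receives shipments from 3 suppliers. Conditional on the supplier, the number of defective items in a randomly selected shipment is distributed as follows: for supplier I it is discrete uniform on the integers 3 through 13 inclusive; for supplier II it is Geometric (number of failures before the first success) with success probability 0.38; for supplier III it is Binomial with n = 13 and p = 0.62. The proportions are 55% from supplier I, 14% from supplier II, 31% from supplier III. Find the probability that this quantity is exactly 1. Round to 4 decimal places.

Conditional on each supplier, P(X = 1): I: 0; II: 0.2356; III: 7.30698e-05.
By total probability, P(X = 1) = 0.55·0 + 0.14·0.2356 + 0.31·7.30698e-05 = 0.0330067.

0.0330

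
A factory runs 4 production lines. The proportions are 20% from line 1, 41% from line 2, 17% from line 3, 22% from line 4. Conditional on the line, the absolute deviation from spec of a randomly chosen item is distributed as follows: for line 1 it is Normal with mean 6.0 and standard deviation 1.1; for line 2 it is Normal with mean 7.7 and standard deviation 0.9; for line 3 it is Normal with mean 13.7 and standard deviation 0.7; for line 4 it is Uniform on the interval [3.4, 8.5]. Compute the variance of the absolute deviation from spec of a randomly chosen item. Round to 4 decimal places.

Per component, 1: μ=6, E[X²]=37.21; 2: μ=7.7, E[X²]=60.1; 3: μ=13.7, E[X²]=188.18; 4: μ=5.95, E[X²]=37.57.
E[X] = 0.2·6 + 0.41·7.7 + 0.17·13.7 + 0.22·5.95 = 7.995.
E[X²] = 0.2·37.21 + 0.41·60.1 + 0.17·188.18 + 0.22·37.57 = 72.339.
Var(X) = E[X²] − (E[X])² = 72.339 − 63.92 = 8.41897.

8.4190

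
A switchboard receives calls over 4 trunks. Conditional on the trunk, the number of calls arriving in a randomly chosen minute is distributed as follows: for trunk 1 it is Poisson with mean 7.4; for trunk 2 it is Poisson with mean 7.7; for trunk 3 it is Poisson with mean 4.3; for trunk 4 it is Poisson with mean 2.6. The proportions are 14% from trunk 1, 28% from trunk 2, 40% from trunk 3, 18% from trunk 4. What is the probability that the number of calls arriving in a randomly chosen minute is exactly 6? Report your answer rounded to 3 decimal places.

Conditional on each trunk, P(X = 6): 1: 0.139405; 2: 0.131082; 3: 0.119127; 4: 0.0318671.
By total probability, P(X = 6) = 0.14·0.139405 + 0.28·0.131082 + 0.4·0.119127 + 0.18·0.0318671 = 0.109607.

0.110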